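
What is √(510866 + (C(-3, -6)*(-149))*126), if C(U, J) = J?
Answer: √623510 ≈ 789.63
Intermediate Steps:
√(510866 + (C(-3, -6)*(-149))*126) = √(510866 - 6*(-149)*126) = √(510866 + 894*126) = √(510866 + 112644) = √623510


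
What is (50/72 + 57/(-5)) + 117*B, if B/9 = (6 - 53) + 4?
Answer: -8152147/180 ≈ -45290.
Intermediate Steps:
B = -387 (B = 9*((6 - 53) + 4) = 9*(-47 + 4) = 9*(-43) = -387)
(50/72 + 57/(-5)) + 117*B = (50/72 + 57/(-5)) + 117*(-387) = (50*(1/72) + 57*(-⅕)) - 45279 = (25/36 - 57/5) - 45279 = -1927/180 - 45279 = -8152147/180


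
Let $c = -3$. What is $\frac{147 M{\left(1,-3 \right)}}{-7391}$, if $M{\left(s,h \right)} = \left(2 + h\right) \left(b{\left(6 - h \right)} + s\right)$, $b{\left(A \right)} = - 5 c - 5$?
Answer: $\frac{1617}{7391} \approx 0.21878$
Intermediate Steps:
$b{\left(A \right)} = 10$ ($b{\left(A \right)} = \left(-5\right) \left(-3\right) - 5 = 15 - 5 = 10$)
$M{\left(s,h \right)} = \left(2 + h\right) \left(10 + s\right)$
$\frac{147 M{\left(1,-3 \right)}}{-7391} = \frac{147 \left(20 + 2 \cdot 1 + 10 \left(-3\right) - 3\right)}{-7391} = 147 \left(20 + 2 - 30 - 3\right) \left(- \frac{1}{7391}\right) = 147 \left(-11\right) \left(- \frac{1}{7391}\right) = \left(-1617\right) \left(- \frac{1}{7391}\right) = \frac{1617}{7391}$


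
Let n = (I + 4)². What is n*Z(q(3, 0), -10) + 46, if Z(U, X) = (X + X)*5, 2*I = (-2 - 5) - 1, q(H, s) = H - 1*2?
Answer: 46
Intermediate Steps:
q(H, s) = -2 + H (q(H, s) = H - 2 = -2 + H)
I = -4 (I = ((-2 - 5) - 1)/2 = (-7 - 1)/2 = (½)*(-8) = -4)
Z(U, X) = 10*X (Z(U, X) = (2*X)*5 = 10*X)
n = 0 (n = (-4 + 4)² = 0² = 0)
n*Z(q(3, 0), -10) + 46 = 0*(10*(-10)) + 46 = 0*(-100) + 46 = 0 + 46 = 46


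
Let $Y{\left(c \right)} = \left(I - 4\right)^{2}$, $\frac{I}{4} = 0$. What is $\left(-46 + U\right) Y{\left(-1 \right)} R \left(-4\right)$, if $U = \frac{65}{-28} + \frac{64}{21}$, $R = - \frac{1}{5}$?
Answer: $- \frac{60848}{105} \approx -579.5$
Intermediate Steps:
$I = 0$ ($I = 4 \cdot 0 = 0$)
$R = - \frac{1}{5}$ ($R = \left(-1\right) \frac{1}{5} = - \frac{1}{5} \approx -0.2$)
$Y{\left(c \right)} = 16$ ($Y{\left(c \right)} = \left(0 - 4\right)^{2} = \left(-4\right)^{2} = 16$)
$U = \frac{61}{84}$ ($U = 65 \left(- \frac{1}{28}\right) + 64 \cdot \frac{1}{21} = - \frac{65}{28} + \frac{64}{21} = \frac{61}{84} \approx 0.72619$)
$\left(-46 + U\right) Y{\left(-1 \right)} R \left(-4\right) = \left(-46 + \frac{61}{84}\right) 16 \left(- \frac{1}{5}\right) \left(-4\right) = - \frac{3803 \left(\left(- \frac{16}{5}\right) \left(-4\right)\right)}{84} = \left(- \frac{3803}{84}\right) \frac{64}{5} = - \frac{60848}{105}$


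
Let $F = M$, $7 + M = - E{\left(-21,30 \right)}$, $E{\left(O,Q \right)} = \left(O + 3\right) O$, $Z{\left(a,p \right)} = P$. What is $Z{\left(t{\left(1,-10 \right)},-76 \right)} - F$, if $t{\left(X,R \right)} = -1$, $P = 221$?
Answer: $606$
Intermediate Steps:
$Z{\left(a,p \right)} = 221$
$E{\left(O,Q \right)} = O \left(3 + O\right)$ ($E{\left(O,Q \right)} = \left(3 + O\right) O = O \left(3 + O\right)$)
$M = -385$ ($M = -7 - - 21 \left(3 - 21\right) = -7 - \left(-21\right) \left(-18\right) = -7 - 378 = -385$)
$F = -385$
$Z{\left(t{\left(1,-10 \right)},-76 \right)} - F = 221 - -385 = 221 + 385 = 606$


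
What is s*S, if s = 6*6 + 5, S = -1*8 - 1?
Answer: -369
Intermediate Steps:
S = -9 (S = -8 - 1 = -9)
s = 41 (s = 36 + 5 = 41)
s*S = 41*(-9) = -369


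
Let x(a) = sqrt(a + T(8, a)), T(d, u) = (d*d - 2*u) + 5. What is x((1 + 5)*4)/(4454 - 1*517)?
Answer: 3*sqrt(5)/3937 ≈ 0.0017039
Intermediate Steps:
T(d, u) = 5 + d**2 - 2*u (T(d, u) = (d**2 - 2*u) + 5 = 5 + d**2 - 2*u)
x(a) = sqrt(69 - a) (x(a) = sqrt(a + (5 + 8**2 - 2*a)) = sqrt(a + (5 + 64 - 2*a)) = sqrt(a + (69 - 2*a)) = sqrt(69 - a))
x((1 + 5)*4)/(4454 - 1*517) = sqrt(69 - (1 + 5)*4)/(4454 - 1*517) = sqrt(69 - 6*4)/(4454 - 517) = sqrt(69 - 1*24)/3937 = sqrt(69 - 24)*(1/3937) = sqrt(45)*(1/3937) = (3*sqrt(5))*(1/3937) = 3*sqrt(5)/3937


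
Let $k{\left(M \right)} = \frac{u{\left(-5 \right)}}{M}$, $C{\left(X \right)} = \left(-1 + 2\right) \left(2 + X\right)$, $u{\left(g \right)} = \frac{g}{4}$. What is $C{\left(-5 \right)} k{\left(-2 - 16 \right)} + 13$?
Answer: $\frac{307}{24} \approx 12.792$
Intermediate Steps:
$u{\left(g \right)} = \frac{g}{4}$ ($u{\left(g \right)} = g \frac{1}{4} = \frac{g}{4}$)
$C{\left(X \right)} = 2 + X$ ($C{\left(X \right)} = 1 \left(2 + X\right) = 2 + X$)
$k{\left(M \right)} = - \frac{5}{4 M}$ ($k{\left(M \right)} = \frac{\frac{1}{4} \left(-5\right)}{M} = - \frac{5}{4 M}$)
$C{\left(-5 \right)} k{\left(-2 - 16 \right)} + 13 = \left(2 - 5\right) \left(- \frac{5}{4 \left(-2 - 16\right)}\right) + 13 = - 3 \left(- \frac{5}{4 \left(-2 - 16\right)}\right) + 13 = - 3 \left(- \frac{5}{4 \left(-18\right)}\right) + 13 = - 3 \left(\left(- \frac{5}{4}\right) \left(- \frac{1}{18}\right)\right) + 13 = \left(-3\right) \frac{5}{72} + 13 = - \frac{5}{24} + 13 = \frac{307}{24}$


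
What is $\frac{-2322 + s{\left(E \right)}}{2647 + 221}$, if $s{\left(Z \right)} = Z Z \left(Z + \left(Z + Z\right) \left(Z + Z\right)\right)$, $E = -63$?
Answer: $\frac{20919825}{956} \approx 21883.0$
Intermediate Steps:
$s{\left(Z \right)} = Z^{2} \left(Z + 4 Z^{2}\right)$ ($s{\left(Z \right)} = Z^{2} \left(Z + 2 Z 2 Z\right) = Z^{2} \left(Z + 4 Z^{2}\right)$)
$\frac{-2322 + s{\left(E \right)}}{2647 + 221} = \frac{-2322 + \left(-63\right)^{3} \left(1 + 4 \left(-63\right)\right)}{2647 + 221} = \frac{-2322 - 250047 \left(1 - 252\right)}{2868} = \left(-2322 - -62761797\right) \frac{1}{2868} = \left(-2322 + 62761797\right) \frac{1}{2868} = 62759475 \cdot \frac{1}{2868} = \frac{20919825}{956}$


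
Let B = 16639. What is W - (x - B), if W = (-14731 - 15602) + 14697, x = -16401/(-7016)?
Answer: 7020647/7016 ≈ 1000.7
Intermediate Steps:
x = 16401/7016 (x = -16401*(-1/7016) = 16401/7016 ≈ 2.3377)
W = -15636 (W = -30333 + 14697 = -15636)
W - (x - B) = -15636 - (16401/7016 - 1*16639) = -15636 - (16401/7016 - 16639) = -15636 - 1*(-116722823/7016) = -15636 + 116722823/7016 = 7020647/7016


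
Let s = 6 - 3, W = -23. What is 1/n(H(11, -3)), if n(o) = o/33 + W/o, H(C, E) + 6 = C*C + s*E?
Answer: 3498/10477 ≈ 0.33387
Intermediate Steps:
s = 3
H(C, E) = -6 + C² + 3*E (H(C, E) = -6 + (C*C + 3*E) = -6 + (C² + 3*E) = -6 + C² + 3*E)
n(o) = -23/o + o/33 (n(o) = o/33 - 23/o = -23/o + o/33)
1/n(H(11, -3)) = 1/(-23/(-6 + 11² + 3*(-3)) + (-6 + 11² + 3*(-3))/33) = 1/(-23/(-6 + 121 - 9) + (-6 + 121 - 9)/33) = 1/(-23/106 + (1/33)*106) = 1/(-23*1/106 + 106/33) = 1/(-23/106 + 106/33) = 1/(10477/3498) = 3498/10477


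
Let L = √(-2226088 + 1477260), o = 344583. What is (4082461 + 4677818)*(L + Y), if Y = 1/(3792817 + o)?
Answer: 8760279/4137400 + 17520558*I*√187207 ≈ 2.1173 + 7.5807e+9*I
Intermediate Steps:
Y = 1/4137400 (Y = 1/(3792817 + 344583) = 1/4137400 ≈ 2.4170e-7)
L = 2*I*√187207 (L = √(-748828) = 2*I*√187207 ≈ 865.35*I)
(4082461 + 4677818)*(L + Y) = (4082461 + 4677818)*(2*I*√187207 + 1/4137400) = 8760279*(1/4137400 + 2*I*√187207) = 8760279/4137400 + 17520558*I*√187207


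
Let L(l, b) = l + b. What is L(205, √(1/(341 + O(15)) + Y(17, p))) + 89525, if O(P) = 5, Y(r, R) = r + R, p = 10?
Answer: 89730 + √3232678/346 ≈ 89735.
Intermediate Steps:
Y(r, R) = R + r
L(l, b) = b + l
L(205, √(1/(341 + O(15)) + Y(17, p))) + 89525 = (√(1/(341 + 5) + (10 + 17)) + 205) + 89525 = (√(1/346 + 27) + 205) + 89525 = (√(9343/346) + 205) + 89525 = (√3232678/346 + 205) + 89525 = (205 + √3232678/346) + 89525 = 89730 + √3232678/346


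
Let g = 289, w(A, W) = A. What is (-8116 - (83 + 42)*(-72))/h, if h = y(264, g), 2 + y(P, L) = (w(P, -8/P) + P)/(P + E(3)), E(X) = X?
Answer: -39338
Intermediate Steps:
y(P, L) = -2 + 2*P/(3 + P) (y(P, L) = -2 + (P + P)/(P + 3) = -2 + (2*P)/(3 + P) = -2 + 2*P/(3 + P))
h = -2/89 (h = -6/(3 + 264) = -6/267 = -6*1/267 = -2/89 ≈ -0.022472)
(-8116 - (83 + 42)*(-72))/h = (-8116 - (83 + 42)*(-72))/(-2/89) = (-8116 - 125*(-72))*(-89/2) = (-8116 - 1*(-9000))*(-89/2) = (-8116 + 9000)*(-89/2) = 884*(-89/2) = -39338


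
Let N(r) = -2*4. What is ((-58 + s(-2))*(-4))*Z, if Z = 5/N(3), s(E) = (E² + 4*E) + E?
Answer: -160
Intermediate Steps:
N(r) = -8
s(E) = E² + 5*E
Z = -5/8 (Z = 5/(-8) = 5*(-⅛) = -5/8 ≈ -0.62500)
((-58 + s(-2))*(-4))*Z = ((-58 - 2*(5 - 2))*(-4))*(-5/8) = ((-58 - 2*3)*(-4))*(-5/8) = ((-58 - 6)*(-4))*(-5/8) = -64*(-4)*(-5/8) = 256*(-5/8) = -160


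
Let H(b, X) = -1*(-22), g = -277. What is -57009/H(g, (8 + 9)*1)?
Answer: -57009/22 ≈ -2591.3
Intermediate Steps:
H(b, X) = 22
-57009/H(g, (8 + 9)*1) = -57009/22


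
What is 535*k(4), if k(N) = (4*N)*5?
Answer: 42800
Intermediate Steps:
k(N) = 20*N
535*k(4) = 535*(20*4) = 535*80 = 42800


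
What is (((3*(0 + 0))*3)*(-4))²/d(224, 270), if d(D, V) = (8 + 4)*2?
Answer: 0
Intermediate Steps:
d(D, V) = 24 (d(D, V) = 12*2 = 24)
(((3*(0 + 0))*3)*(-4))²/d(224, 270) = (((3*(0 + 0))*3)*(-4))²/24 = (((3*0)*3)*(-4))²*(1/24) = ((0*3)*(-4))²*(1/24) = (0*(-4))²*(1/24) = 0²*(1/24) = 0*(1/24) = 0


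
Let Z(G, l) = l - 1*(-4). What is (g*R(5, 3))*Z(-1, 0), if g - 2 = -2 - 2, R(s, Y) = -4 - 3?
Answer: 56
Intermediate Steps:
R(s, Y) = -7
Z(G, l) = 4 + l (Z(G, l) = l + 4 = 4 + l)
g = -2 (g = 2 + (-2 - 2) = 2 - 4 = -2)
(g*R(5, 3))*Z(-1, 0) = (-2*(-7))*(4 + 0) = 14*4 = 56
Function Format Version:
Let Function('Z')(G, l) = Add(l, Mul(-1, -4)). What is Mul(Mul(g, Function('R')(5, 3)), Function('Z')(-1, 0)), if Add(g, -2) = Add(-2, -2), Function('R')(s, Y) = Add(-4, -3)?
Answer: 56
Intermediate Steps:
Function('R')(s, Y) = -7
Function('Z')(G, l) = Add(4, l) (Function('Z')(G, l) = Add(l, 4) = Add(4, l))
g = -2 (g = Add(2, Add(-2, -2)) = Add(2, -4) = -2)
Mul(Mul(g, Function('R')(5, 3)), Function('Z')(-1, 0)) = Mul(Mul(-2, -7), Add(4, 0)) = Mul(14, 4) = 56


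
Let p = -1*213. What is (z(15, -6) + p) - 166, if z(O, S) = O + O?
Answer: -349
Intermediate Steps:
p = -213
z(O, S) = 2*O
(z(15, -6) + p) - 166 = (2*15 - 213) - 166 = (30 - 213) - 166 = -183 - 166 = -349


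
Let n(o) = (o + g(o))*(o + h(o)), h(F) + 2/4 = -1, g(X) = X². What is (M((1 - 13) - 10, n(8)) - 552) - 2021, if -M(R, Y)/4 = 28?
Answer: -2685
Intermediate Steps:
h(F) = -3/2 (h(F) = -½ - 1 = -3/2)
n(o) = (-3/2 + o)*(o + o²) (n(o) = (o + o²)*(o - 3/2) = (o + o²)*(-3/2 + o) = (-3/2 + o)*(o + o²))
M(R, Y) = -112 (M(R, Y) = -4*28 = -112)
(M((1 - 13) - 10, n(8)) - 552) - 2021 = (-112 - 552) - 2021 = -664 - 2021 = -2685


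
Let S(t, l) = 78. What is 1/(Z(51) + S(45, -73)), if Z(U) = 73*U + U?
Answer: 1/3852 ≈ 0.00025961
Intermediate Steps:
Z(U) = 74*U
1/(Z(51) + S(45, -73)) = 1/(74*51 + 78) = 1/(3774 + 78) = 1/3852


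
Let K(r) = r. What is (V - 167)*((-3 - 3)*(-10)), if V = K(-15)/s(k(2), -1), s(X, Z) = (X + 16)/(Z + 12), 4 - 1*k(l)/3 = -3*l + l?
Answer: -20535/2 ≈ -10268.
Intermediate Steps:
k(l) = 12 + 6*l (k(l) = 12 - 3*(-3*l + l) = 12 - (-6)*l = 12 + 6*l)
s(X, Z) = (16 + X)/(12 + Z)
V = -33/8 (V = -15*(12 - 1)/(16 + (12 + 6*2)) = -15*11/(16 + (12 + 12)) = -15*11/(16 + 24) = -15/((1/11)*40) = -15/40/11 = -15*11/40 = -33/8 ≈ -4.1250)
(V - 167)*((-3 - 3)*(-10)) = (-33/8 - 167)*((-3 - 3)*(-10)) = -(-4107)*(-10)/4 = -1369/8*60 = -20535/2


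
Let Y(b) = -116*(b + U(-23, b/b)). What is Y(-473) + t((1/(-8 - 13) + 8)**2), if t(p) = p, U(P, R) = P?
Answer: 25401265/441 ≈ 57599.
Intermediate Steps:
Y(b) = 2668 - 116*b (Y(b) = -116*(b - 23) = -116*(-23 + b) = 2668 - 116*b)
Y(-473) + t((1/(-8 - 13) + 8)**2) = (2668 - 116*(-473)) + (1/(-8 - 13) + 8)**2 = (2668 + 54868) + (1/(-21) + 8)**2 = 57536 + (-1/21 + 8)**2 = 57536 + (167/21)**2 = 57536 + 27889/441 = 25401265/441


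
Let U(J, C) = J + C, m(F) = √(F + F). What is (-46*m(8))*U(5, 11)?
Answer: -2944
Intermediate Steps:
m(F) = √2*√F (m(F) = √(2*F) = √2*√F)
U(J, C) = C + J
(-46*m(8))*U(5, 11) = (-46*√2*√8)*(11 + 5) = -46*√2*2*√2*16 = -46*4*16 = -184*16 = -2944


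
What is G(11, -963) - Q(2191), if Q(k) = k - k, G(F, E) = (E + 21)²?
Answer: 887364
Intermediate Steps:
G(F, E) = (21 + E)²
Q(k) = 0
G(11, -963) - Q(2191) = (21 - 963)² - 1*0 = (-942)² + 0 = 887364 + 0 = 887364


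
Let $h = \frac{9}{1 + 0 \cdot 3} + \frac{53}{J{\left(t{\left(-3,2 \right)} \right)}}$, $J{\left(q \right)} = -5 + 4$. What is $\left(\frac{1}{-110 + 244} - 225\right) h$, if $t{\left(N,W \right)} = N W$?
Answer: $\frac{663278}{67} \approx 9899.7$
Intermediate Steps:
$J{\left(q \right)} = -1$
$h = -44$ ($h = \frac{9}{1 + 0 \cdot 3} + \frac{53}{-1} = \frac{9}{1 + 0} + 53 \left(-1\right) = \frac{9}{1} - 53 = 9 \cdot 1 - 53 = 9 - 53 = -44$)
$\left(\frac{1}{-110 + 244} - 225\right) h = \left(\frac{1}{-110 + 244} - 225\right) \left(-44\right) = \left(\frac{1}{134} - 225\right) \left(-44\right) = \left(- \frac{30149}{134}\right) \left(-44\right) = \frac{663278}{67}$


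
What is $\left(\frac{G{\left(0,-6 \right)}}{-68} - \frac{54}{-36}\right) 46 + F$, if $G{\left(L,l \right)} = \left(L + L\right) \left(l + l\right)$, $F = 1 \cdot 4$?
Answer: $73$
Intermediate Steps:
$F = 4$
$G{\left(L,l \right)} = 4 L l$ ($G{\left(L,l \right)} = 2 L 2 l = 4 L l$)
$\left(\frac{G{\left(0,-6 \right)}}{-68} - \frac{54}{-36}\right) 46 + F = \left(\frac{4 \cdot 0 \left(-6\right)}{-68} - \frac{54}{-36}\right) 46 + 4 = \left(0 \left(- \frac{1}{68}\right) - - \frac{3}{2}\right) 46 + 4 = \left(0 + \frac{3}{2}\right) 46 + 4 = \frac{3}{2} \cdot 46 + 4 = 69 + 4 = 73$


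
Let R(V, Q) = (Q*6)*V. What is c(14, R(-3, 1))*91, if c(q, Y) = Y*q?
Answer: -22932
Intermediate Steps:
R(V, Q) = 6*Q*V (R(V, Q) = (6*Q)*V = 6*Q*V)
c(14, R(-3, 1))*91 = ((6*1*(-3))*14)*91 = -18*14*91 = -252*91 = -22932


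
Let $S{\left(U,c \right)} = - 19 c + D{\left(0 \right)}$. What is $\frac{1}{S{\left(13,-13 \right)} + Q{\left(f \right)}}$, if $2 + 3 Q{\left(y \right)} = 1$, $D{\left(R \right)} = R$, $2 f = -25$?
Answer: $\frac{3}{740} \approx 0.0040541$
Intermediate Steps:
$f = - \frac{25}{2}$ ($f = \frac{1}{2} \left(-25\right) = - \frac{25}{2} \approx -12.5$)
$Q{\left(y \right)} = - \frac{1}{3}$ ($Q{\left(y \right)} = - \frac{2}{3} + \frac{1}{3} \cdot 1 = - \frac{2}{3} + \frac{1}{3} = - \frac{1}{3}$)
$S{\left(U,c \right)} = - 19 c$ ($S{\left(U,c \right)} = - 19 c + 0 = - 19 c$)
$\frac{1}{S{\left(13,-13 \right)} + Q{\left(f \right)}} = \frac{1}{\left(-19\right) \left(-13\right) - \frac{1}{3}} = \frac{1}{247 - \frac{1}{3}} = \frac{1}{\frac{740}{3}} = \frac{3}{740}$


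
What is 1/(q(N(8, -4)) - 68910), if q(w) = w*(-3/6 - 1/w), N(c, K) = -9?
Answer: -2/137813 ≈ -1.4512e-5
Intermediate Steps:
q(w) = w*(-1/2 - 1/w) (q(w) = w*(-3*1/6 - 1/w) = w*(-1/2 - 1/w))
1/(q(N(8, -4)) - 68910) = 1/((-1 - 1/2*(-9)) - 68910) = 1/((-1 + 9/2) - 68910) = 1/(7/2 - 68910) = 1/(-137813/2) = -2/137813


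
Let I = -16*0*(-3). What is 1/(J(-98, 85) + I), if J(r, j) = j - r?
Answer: 1/183 ≈ 0.0054645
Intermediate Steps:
I = 0 (I = 0*(-3) = 0)
1/(J(-98, 85) + I) = 1/((85 - 1*(-98)) + 0) = 1/((85 + 98) + 0) = 1/(183 + 0) = 1/183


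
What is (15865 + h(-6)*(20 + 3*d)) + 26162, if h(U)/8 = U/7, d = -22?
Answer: 296397/7 ≈ 42342.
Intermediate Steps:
h(U) = 8*U/7 (h(U) = 8*(U/7) = 8*U/7)
(15865 + h(-6)*(20 + 3*d)) + 26162 = (15865 + ((8/7)*(-6))*(20 + 3*(-22))) + 26162 = (15865 - 48*(20 - 66)/7) + 26162 = (15865 - 48/7*(-46)) + 26162 = (15865 + 2208/7) + 26162 = 113263/7 + 26162 = 296397/7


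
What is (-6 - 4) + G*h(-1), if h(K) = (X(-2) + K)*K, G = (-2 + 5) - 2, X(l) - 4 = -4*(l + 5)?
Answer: -1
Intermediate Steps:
X(l) = -16 - 4*l (X(l) = 4 - 4*(l + 5) = 4 - 4*(5 + l) = 4 + (-20 - 4*l) = -16 - 4*l)
G = 1 (G = 3 - 2 = 1)
h(K) = K*(-8 + K) (h(K) = ((-16 - 4*(-2)) + K)*K = ((-16 + 8) + K)*K = (-8 + K)*K = K*(-8 + K))
(-6 - 4) + G*h(-1) = (-6 - 4) + 1*(-(-8 - 1)) = -10 + 1*(-1*(-9)) = -10 + 1*9 = -10 + 9 = -1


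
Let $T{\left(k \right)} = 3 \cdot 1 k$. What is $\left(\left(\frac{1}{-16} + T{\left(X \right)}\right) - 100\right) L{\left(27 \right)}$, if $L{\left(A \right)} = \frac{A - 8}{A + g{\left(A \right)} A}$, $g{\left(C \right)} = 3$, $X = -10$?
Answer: $- \frac{39539}{1728} \approx -22.881$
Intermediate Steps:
$T{\left(k \right)} = 3 k$
$L{\left(A \right)} = \frac{-8 + A}{4 A}$ ($L{\left(A \right)} = \frac{A - 8}{A + 3 A} = \frac{-8 + A}{4 A}$)
$\left(\left(\frac{1}{-16} + T{\left(X \right)}\right) - 100\right) L{\left(27 \right)} = \left(\left(\frac{1}{-16} + 3 \left(-10\right)\right) - 100\right) \frac{-8 + 27}{4 \cdot 27} = \left(\left(- \frac{1}{16} - 30\right) - 100\right) \frac{1}{4} \cdot \frac{1}{27} \cdot 19 = \left(- \frac{481}{16} - 100\right) \frac{19}{108} = \left(- \frac{2081}{16}\right) \frac{19}{108} = - \frac{39539}{1728}$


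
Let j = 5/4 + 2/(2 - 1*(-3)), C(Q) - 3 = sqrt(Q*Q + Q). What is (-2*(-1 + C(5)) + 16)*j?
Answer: 99/5 - 33*sqrt(30)/10 ≈ 1.7252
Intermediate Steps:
C(Q) = 3 + sqrt(Q + Q**2) (C(Q) = 3 + sqrt(Q*Q + Q) = 3 + sqrt(Q**2 + Q) = 3 + sqrt(Q + Q**2))
j = 33/20 (j = 5*(1/4) + 2/(2 + 3) = 5/4 + 2/5 = 33/20 ≈ 1.6500)
(-2*(-1 + C(5)) + 16)*j = (-2*(-1 + (3 + sqrt(5*(1 + 5)))) + 16)*(33/20) = (-2*(-1 + (3 + sqrt(5*6))) + 16)*(33/20) = (-2*(-1 + (3 + sqrt(30))) + 16)*(33/20) = (-2*(2 + sqrt(30)) + 16)*(33/20) = ((-4 - 2*sqrt(30)) + 16)*(33/20) = (12 - 2*sqrt(30))*(33/20) = 99/5 - 33*sqrt(30)/10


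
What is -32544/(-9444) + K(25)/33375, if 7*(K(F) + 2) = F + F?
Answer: 211206444/61287625 ≈ 3.4462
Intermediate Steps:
K(F) = -2 + 2*F/7 (K(F) = -2 + (F + F)/7 = -2 + (2*F)/7 = -2 + 2*F/7)
-32544/(-9444) + K(25)/33375 = -32544/(-9444) + (-2 + (2/7)*25)/33375 = -32544*(-1/9444) + (-2 + 50/7)*(1/33375) = 2712/787 + (36/7)*(1/33375) = 2712/787 + 12/77875 = 211206444/61287625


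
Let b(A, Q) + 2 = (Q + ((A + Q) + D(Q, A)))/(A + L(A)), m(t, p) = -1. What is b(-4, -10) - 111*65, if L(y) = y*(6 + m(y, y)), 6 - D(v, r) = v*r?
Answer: -86575/12 ≈ -7214.6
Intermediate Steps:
D(v, r) = 6 - r*v (D(v, r) = 6 - v*r = 6 - r*v)
L(y) = 5*y (L(y) = y*(6 - 1) = y*5 = 5*y)
b(A, Q) = -2 + (6 + A + 2*Q - A*Q)/(6*A) (b(A, Q) = -2 + (Q + ((A + Q) + (6 - A*Q)))/(A + 5*A) = -2 + (Q + (6 + A + Q - A*Q))/((6*A)) = -2 + (6 + A + 2*Q - A*Q)*(1/(6*A)) = -2 + (6 + A + 2*Q - A*Q)/(6*A))
b(-4, -10) - 111*65 = (1/6)*(6 - 11*(-4) + 2*(-10) - 1*(-4)*(-10))/(-4) - 111*65 = (1/6)*(-1/4)*(6 + 44 - 20 - 40) - 7215 = (1/6)*(-1/4)*(-10) - 7215 = 5/12 - 7215 = -86575/12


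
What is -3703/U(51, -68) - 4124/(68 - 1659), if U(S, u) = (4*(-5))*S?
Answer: 10097953/1622820 ≈ 6.2225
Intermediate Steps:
U(S, u) = -20*S
-3703/U(51, -68) - 4124/(68 - 1659) = -3703/((-20*51)) - 4124/(68 - 1659) = -3703/(-1020) - 4124/(-1591) = -3703*(-1/1020) - 4124*(-1/1591) = 3703/1020 + 4124/1591 = 10097953/1622820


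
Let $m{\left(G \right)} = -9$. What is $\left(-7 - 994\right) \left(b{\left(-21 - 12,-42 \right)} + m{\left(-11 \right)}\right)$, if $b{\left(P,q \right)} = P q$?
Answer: $-1378377$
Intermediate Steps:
$\left(-7 - 994\right) \left(b{\left(-21 - 12,-42 \right)} + m{\left(-11 \right)}\right) = \left(-7 - 994\right) \left(\left(-21 - 12\right) \left(-42\right) - 9\right) = - 1001 \left(\left(-33\right) \left(-42\right) - 9\right) = - 1001 \left(1386 - 9\right) = \left(-1001\right) 1377 = -1378377$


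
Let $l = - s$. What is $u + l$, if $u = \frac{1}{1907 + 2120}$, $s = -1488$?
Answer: $\frac{5992177}{4027} \approx 1488.0$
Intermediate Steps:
$u = \frac{1}{4027} \approx 0.00024832$
$l = 1488$ ($l = \left(-1\right) \left(-1488\right) = 1488$)
$u + l = \frac{1}{4027} + 1488 = \frac{5992177}{4027}$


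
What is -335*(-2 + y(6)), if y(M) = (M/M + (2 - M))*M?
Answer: 6700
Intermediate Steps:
y(M) = M*(3 - M) (y(M) = (1 + (2 - M))*M = (3 - M)*M = M*(3 - M))
-335*(-2 + y(6)) = -335*(-2 + 6*(3 - 1*6)) = -335*(-2 + 6*(3 - 6)) = -335*(-2 + 6*(-3)) = -335*(-2 - 18) = -335*(-20) = 6700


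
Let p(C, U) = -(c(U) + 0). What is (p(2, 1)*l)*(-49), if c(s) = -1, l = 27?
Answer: -1323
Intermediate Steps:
p(C, U) = 1 (p(C, U) = -(-1 + 0) = -1*(-1) = 1)
(p(2, 1)*l)*(-49) = (1*27)*(-49) = 27*(-49) = -1323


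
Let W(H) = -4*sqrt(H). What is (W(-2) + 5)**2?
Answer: (5 - 4*I*sqrt(2))**2 ≈ -7.0 - 56.569*I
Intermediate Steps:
(W(-2) + 5)**2 = (-4*I*sqrt(2) + 5)**2 = (5 - 4*I*sqrt(2))**2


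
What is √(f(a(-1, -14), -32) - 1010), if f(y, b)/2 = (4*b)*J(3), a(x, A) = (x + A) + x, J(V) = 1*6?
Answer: I*√2546 ≈ 50.458*I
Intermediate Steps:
J(V) = 6
a(x, A) = A + 2*x (a(x, A) = (A + x) + x = A + 2*x)
f(y, b) = 48*b (f(y, b) = 2*((4*b)*6) = 2*(24*b) = 48*b)
√(f(a(-1, -14), -32) - 1010) = √(48*(-32) - 1010) = √(-1536 - 1010) = √(-2546) = I*√2546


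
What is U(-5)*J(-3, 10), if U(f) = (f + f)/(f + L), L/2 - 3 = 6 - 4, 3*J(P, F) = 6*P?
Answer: 12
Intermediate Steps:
J(P, F) = 2*P (J(P, F) = (6*P)/3 = 2*P)
L = 10 (L = 6 + 2*(6 - 4) = 6 + 2*2 = 6 + 4 = 10)
U(f) = 2*f/(10 + f) (U(f) = (f + f)/(f + 10) = (2*f)/(10 + f) = 2*f/(10 + f))
U(-5)*J(-3, 10) = (2*(-5)/(10 - 5))*(2*(-3)) = (2*(-5)/5)*(-6) = (2*(-5)*(1/5))*(-6) = -2*(-6) = 12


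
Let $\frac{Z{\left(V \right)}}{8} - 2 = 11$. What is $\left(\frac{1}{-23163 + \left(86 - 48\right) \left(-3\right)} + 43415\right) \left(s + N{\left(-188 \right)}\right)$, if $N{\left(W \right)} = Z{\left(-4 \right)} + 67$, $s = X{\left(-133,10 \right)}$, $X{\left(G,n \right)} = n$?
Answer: $\frac{182913342674}{23277} \approx 7.8581 \cdot 10^{6}$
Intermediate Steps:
$s = 10$
$Z{\left(V \right)} = 104$ ($Z{\left(V \right)} = 16 + 8 \cdot 11 = 16 + 88 = 104$)
$N{\left(W \right)} = 171$ ($N{\left(W \right)} = 104 + 67 = 171$)
$\left(\frac{1}{-23163 + \left(86 - 48\right) \left(-3\right)} + 43415\right) \left(s + N{\left(-188 \right)}\right) = \left(\frac{1}{-23163 + \left(86 - 48\right) \left(-3\right)} + 43415\right) \left(10 + 171\right) = \left(\frac{1}{-23163 + 38 \left(-3\right)} + 43415\right) 181 = \left(\frac{1}{-23163 - 114} + 43415\right) 181 = \left(\frac{1}{-23277} + 43415\right) 181 = \left(- \frac{1}{23277} + 43415\right) 181 = \frac{1010570954}{23277} \cdot 181 = \frac{182913342674}{23277}$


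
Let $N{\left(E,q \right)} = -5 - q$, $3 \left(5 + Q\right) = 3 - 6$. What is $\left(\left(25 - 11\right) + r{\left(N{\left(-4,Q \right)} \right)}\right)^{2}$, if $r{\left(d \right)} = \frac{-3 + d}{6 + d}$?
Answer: $\frac{9216}{49} \approx 188.08$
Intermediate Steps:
$Q = -6$ ($Q = -5 + \frac{3 - 6}{3} = -5 + \frac{1}{3} \left(-3\right) = -5 - 1 = -6$)
$r{\left(d \right)} = \frac{-3 + d}{6 + d}$
$\left(\left(25 - 11\right) + r{\left(N{\left(-4,Q \right)} \right)}\right)^{2} = \left(\left(25 - 11\right) + \frac{-3 - -1}{6 - -1}\right)^{2} = \left(14 + \frac{-3 + \left(-5 + 6\right)}{6 + \left(-5 + 6\right)}\right)^{2} = \left(14 + \frac{-3 + 1}{6 + 1}\right)^{2} = \left(14 + \frac{1}{7} \left(-2\right)\right)^{2} = \left(14 - \frac{2}{7}\right)^{2} = \left(\frac{96}{7}\right)^{2} = \frac{9216}{49}$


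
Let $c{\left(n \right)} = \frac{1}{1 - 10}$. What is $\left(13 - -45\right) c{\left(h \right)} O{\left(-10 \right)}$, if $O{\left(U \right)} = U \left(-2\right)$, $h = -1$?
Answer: $- \frac{1160}{9} \approx -128.89$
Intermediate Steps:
$O{\left(U \right)} = - 2 U$
$c{\left(n \right)} = - \frac{1}{9}$ ($c{\left(n \right)} = \frac{1}{-9} = - \frac{1}{9}$)
$\left(13 - -45\right) c{\left(h \right)} O{\left(-10 \right)} = \left(13 - -45\right) \left(- \frac{1}{9}\right) \left(\left(-2\right) \left(-10\right)\right) = \left(13 + 45\right) \left(- \frac{1}{9}\right) 20 = 58 \left(- \frac{1}{9}\right) 20 = \left(- \frac{58}{9}\right) 20 = - \frac{1160}{9}$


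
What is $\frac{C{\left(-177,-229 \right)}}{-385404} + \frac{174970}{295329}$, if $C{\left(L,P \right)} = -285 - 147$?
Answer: $\frac{5630143334}{9485081493} \approx 0.59358$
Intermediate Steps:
$C{\left(L,P \right)} = -432$
$\frac{C{\left(-177,-229 \right)}}{-385404} + \frac{174970}{295329} = - \frac{432}{-385404} + \frac{174970}{295329} = \left(-432\right) \left(- \frac{1}{385404}\right) + 174970 \cdot \frac{1}{295329} = \frac{36}{32117} + \frac{174970}{295329} = \frac{5630143334}{9485081493}$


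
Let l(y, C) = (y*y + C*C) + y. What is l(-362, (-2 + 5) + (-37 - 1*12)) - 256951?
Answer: -124153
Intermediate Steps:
l(y, C) = y + C² + y² (l(y, C) = (y² + C²) + y = (C² + y²) + y = y + C² + y²)
l(-362, (-2 + 5) + (-37 - 1*12)) - 256951 = (-362 + ((-2 + 5) + (-37 - 1*12))² + (-362)²) - 256951 = (-362 + (3 + (-37 - 12))² + 131044) - 256951 = (-362 + (3 - 49)² + 131044) - 256951 = (-362 + (-46)² + 131044) - 256951 = (-362 + 2116 + 131044) - 256951 = 132798 - 256951 = -124153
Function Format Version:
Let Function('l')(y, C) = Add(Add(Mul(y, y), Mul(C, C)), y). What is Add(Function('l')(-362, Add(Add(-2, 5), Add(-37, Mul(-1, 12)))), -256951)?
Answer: -124153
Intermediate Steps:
Function('l')(y, C) = Add(y, Pow(C, 2), Pow(y, 2)) (Function('l')(y, C) = Add(Add(Pow(y, 2), Pow(C, 2)), y) = Add(Add(Pow(C, 2), Pow(y, 2)), y) = Add(y, Pow(C, 2), Pow(y, 2)))
Add(Function('l')(-362, Add(Add(-2, 5), Add(-37, Mul(-1, 12)))), -256951) = Add(Add(-362, Pow(Add(Add(-2, 5), Add(-37, Mul(-1, 12))), 2), Pow(-362, 2)), -256951) = Add(Add(-362, Pow(Add(3, Add(-37, -12)), 2), 131044), -256951) = Add(Add(-362, Pow(Add(3, -49), 2), 131044), -256951) = Add(Add(-362, Pow(-46, 2), 131044), -256951) = Add(Add(-362, 2116, 131044), -256951) = Add(132798, -256951) = -124153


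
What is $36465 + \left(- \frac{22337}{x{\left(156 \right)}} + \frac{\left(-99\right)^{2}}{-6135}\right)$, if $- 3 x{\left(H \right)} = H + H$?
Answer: $\frac{7800715597}{212680} \approx 36678.0$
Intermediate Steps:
$x{\left(H \right)} = - \frac{2 H}{3}$ ($x{\left(H \right)} = - \frac{H + H}{3} = - \frac{2 H}{3}$)
$36465 + \left(- \frac{22337}{x{\left(156 \right)}} + \frac{\left(-99\right)^{2}}{-6135}\right) = 36465 + \left(- \frac{22337}{\left(- \frac{2}{3}\right) 156} + \frac{\left(-99\right)^{2}}{-6135}\right) = 36465 - \left(\frac{3267}{2045} + \frac{22337}{-104}\right) = 36465 - - \frac{45339397}{212680} = 36465 + \left(\frac{22337}{104} - \frac{3267}{2045}\right) = 36465 + \frac{45339397}{212680} = \frac{7800715597}{212680}$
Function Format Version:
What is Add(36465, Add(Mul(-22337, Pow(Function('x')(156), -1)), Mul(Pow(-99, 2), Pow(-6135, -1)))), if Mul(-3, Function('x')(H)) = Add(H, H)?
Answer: Rational(7800715597, 212680) ≈ 36678.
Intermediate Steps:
Function('x')(H) = Mul(Rational(-2, 3), H) (Function('x')(H) = Mul(Rational(-1, 3), Add(H, H)) = Mul(Rational(-1, 3), Mul(2, H)) = Mul(Rational(-2, 3), H))
Add(36465, Add(Mul(-22337, Pow(Function('x')(156), -1)), Mul(Pow(-99, 2), Pow(-6135, -1)))) = Add(36465, Add(Mul(-22337, Pow(Mul(Rational(-2, 3), 156), -1)), Mul(Pow(-99, 2), Pow(-6135, -1)))) = Add(36465, Add(Mul(-22337, Pow(-104, -1)), Mul(9801, Rational(-1, 6135)))) = Add(36465, Add(Mul(-22337, Rational(-1, 104)), Rational(-3267, 2045))) = Add(36465, Add(Rational(22337, 104), Rational(-3267, 2045))) = Add(36465, Rational(45339397, 212680)) = Rational(7800715597, 212680)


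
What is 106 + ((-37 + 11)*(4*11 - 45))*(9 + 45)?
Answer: 1510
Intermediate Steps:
106 + ((-37 + 11)*(4*11 - 45))*(9 + 45) = 106 - 26*(44 - 45)*54 = 106 - 26*(-1)*54 = 106 + 26*54 = 106 + 1404 = 1510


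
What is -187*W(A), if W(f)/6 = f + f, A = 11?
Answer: -24684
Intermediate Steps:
W(f) = 12*f (W(f) = 6*(f + f) = 6*(2*f) = 12*f)
-187*W(A) = -2244*11 = -187*132 = -24684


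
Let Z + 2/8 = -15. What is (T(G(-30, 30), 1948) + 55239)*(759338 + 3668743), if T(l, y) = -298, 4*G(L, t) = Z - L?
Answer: 243283198221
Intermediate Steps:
Z = -61/4 (Z = -¼ - 15 = -61/4 ≈ -15.250)
G(L, t) = -61/16 - L/4 (G(L, t) = (-61/4 - L)/4 = -61/16 - L/4)
(T(G(-30, 30), 1948) + 55239)*(759338 + 3668743) = (-298 + 55239)*(759338 + 3668743) = 54941*4428081 = 243283198221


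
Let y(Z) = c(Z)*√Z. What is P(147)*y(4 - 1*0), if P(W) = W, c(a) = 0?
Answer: 0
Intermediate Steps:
y(Z) = 0 (y(Z) = 0*√Z = 0)
P(147)*y(4 - 1*0) = 147*0 = 0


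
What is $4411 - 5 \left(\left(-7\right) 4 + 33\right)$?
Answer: $4386$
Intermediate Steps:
$4411 - 5 \left(\left(-7\right) 4 + 33\right) = 4411 - 5 \left(-28 + 33\right) = 4411 - 25 = 4386$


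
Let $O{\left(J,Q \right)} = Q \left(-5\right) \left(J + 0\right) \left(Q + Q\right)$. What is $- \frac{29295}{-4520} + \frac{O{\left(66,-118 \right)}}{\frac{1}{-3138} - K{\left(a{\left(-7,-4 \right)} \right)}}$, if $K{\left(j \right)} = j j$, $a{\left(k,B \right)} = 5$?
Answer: $\frac{26069756644089}{70919704} \approx 3.676 \cdot 10^{5}$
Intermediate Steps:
$K{\left(j \right)} = j^{2}$
$O{\left(J,Q \right)} = - 10 J Q^{2}$ ($O{\left(J,Q \right)} = - 5 Q J 2 Q = - 5 Q 2 J Q = - 10 J Q^{2}$)
$- \frac{29295}{-4520} + \frac{O{\left(66,-118 \right)}}{\frac{1}{-3138} - K{\left(a{\left(-7,-4 \right)} \right)}} = - \frac{29295}{-4520} + \frac{\left(-10\right) 66 \left(-118\right)^{2}}{\frac{1}{-3138} - 5^{2}} = \left(-29295\right) \left(- \frac{1}{4520}\right) + \frac{\left(-10\right) 66 \cdot 13924}{- \frac{1}{3138} - 25} = \frac{5859}{904} - \frac{9189840}{- \frac{1}{3138} - 25} = \frac{5859}{904} - \frac{9189840}{- \frac{78451}{3138}} = \frac{5859}{904} - - \frac{28837717920}{78451} = \frac{5859}{904} + \frac{28837717920}{78451} = \frac{26069756644089}{70919704}$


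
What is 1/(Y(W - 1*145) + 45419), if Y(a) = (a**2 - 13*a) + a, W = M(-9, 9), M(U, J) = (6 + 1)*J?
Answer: 1/53127 ≈ 1.8823e-5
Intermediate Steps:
M(U, J) = 7*J
W = 63 (W = 7*9 = 63)
Y(a) = a**2 - 12*a
1/(Y(W - 1*145) + 45419) = 1/((63 - 1*145)*(-12 + (63 - 1*145)) + 45419) = 1/((63 - 145)*(-12 + (63 - 145)) + 45419) = 1/(-82*(-12 - 82) + 45419) = 1/(-82*(-94) + 45419) = 1/(7708 + 45419) = 1/53127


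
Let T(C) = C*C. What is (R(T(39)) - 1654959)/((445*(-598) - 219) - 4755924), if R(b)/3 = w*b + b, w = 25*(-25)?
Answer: 4502271/5022253 ≈ 0.89646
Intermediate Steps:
T(C) = C²
w = -625
R(b) = -1872*b (R(b) = 3*(-625*b + b) = 3*(-624*b) = -1872*b)
(R(T(39)) - 1654959)/((445*(-598) - 219) - 4755924) = (-1872*39² - 1654959)/((445*(-598) - 219) - 4755924) = (-1872*1521 - 1654959)/((-266110 - 219) - 4755924) = (-2847312 - 1654959)/(-266329 - 4755924) = -4502271/(-5022253) = -4502271*(-1/5022253) = 4502271/5022253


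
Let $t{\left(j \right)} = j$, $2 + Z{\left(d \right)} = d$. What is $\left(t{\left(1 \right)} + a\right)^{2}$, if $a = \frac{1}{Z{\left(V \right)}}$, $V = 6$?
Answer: $\frac{25}{16} \approx 1.5625$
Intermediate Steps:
$Z{\left(d \right)} = -2 + d$
$a = \frac{1}{4}$ ($a = \frac{1}{-2 + 6} = \frac{1}{4} \approx 0.25$)
$\left(t{\left(1 \right)} + a\right)^{2} = \left(1 + \frac{1}{4}\right)^{2} = \left(\frac{5}{4}\right)^{2} = \frac{25}{16}$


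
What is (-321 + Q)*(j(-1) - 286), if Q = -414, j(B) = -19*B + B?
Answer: 196980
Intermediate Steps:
j(B) = -18*B
(-321 + Q)*(j(-1) - 286) = (-321 - 414)*(-18*(-1) - 286) = -735*(18 - 286) = -735*(-268) = 196980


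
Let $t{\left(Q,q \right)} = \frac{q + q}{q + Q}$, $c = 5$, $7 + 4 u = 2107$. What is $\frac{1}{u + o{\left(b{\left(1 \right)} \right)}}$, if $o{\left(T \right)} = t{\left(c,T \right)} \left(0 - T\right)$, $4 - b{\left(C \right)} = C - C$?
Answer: $\frac{9}{4693} \approx 0.0019177$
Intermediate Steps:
$u = 525$ ($u = - \frac{7}{4} + \frac{1}{4} \cdot 2107 = - \frac{7}{4} + \frac{2107}{4} = 525$)
$b{\left(C \right)} = 4$ ($b{\left(C \right)} = 4 - \left(C - C\right) = 4 - 0 = 4 + 0 = 4$)
$t{\left(Q,q \right)} = \frac{2 q}{Q + q}$
$o{\left(T \right)} = - \frac{2 T^{2}}{5 + T}$ ($o{\left(T \right)} = \frac{2 T}{5 + T} \left(0 - T\right) = \frac{2 T}{5 + T} \left(- T\right) = - \frac{2 T^{2}}{5 + T}$)
$\frac{1}{u + o{\left(b{\left(1 \right)} \right)}} = \frac{1}{525 - \frac{2 \cdot 4^{2}}{5 + 4}} = \frac{1}{525 - \frac{32}{9}} = \frac{1}{\frac{4693}{9}} = \frac{9}{4693}$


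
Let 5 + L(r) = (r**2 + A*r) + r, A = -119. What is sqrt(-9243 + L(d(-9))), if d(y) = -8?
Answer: 4*I*sqrt(515) ≈ 90.774*I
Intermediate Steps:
L(r) = -5 + r**2 - 118*r (L(r) = -5 + ((r**2 - 119*r) + r) = -5 + (r**2 - 118*r) = -5 + r**2 - 118*r)
sqrt(-9243 + L(d(-9))) = sqrt(-9243 + (-5 + (-8)**2 - 118*(-8))) = sqrt(-9243 + (-5 + 64 + 944)) = sqrt(-9243 + 1003) = sqrt(-8240) = 4*I*sqrt(515)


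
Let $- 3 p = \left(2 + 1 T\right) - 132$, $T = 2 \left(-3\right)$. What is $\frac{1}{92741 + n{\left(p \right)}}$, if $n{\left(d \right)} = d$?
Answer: $\frac{3}{278359} \approx 1.0777 \cdot 10^{-5}$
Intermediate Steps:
$T = -6$
$p = \frac{136}{3}$ ($p = - \frac{\left(2 + 1 \left(-6\right)\right) - 132}{3} = - \frac{\left(2 - 6\right) - 132}{3} = - \frac{-4 - 132}{3} = \left(- \frac{1}{3}\right) \left(-136\right) = \frac{136}{3} \approx 45.333$)
$\frac{1}{92741 + n{\left(p \right)}} = \frac{1}{92741 + \frac{136}{3}} = \frac{1}{\frac{278359}{3}} = \frac{3}{278359}$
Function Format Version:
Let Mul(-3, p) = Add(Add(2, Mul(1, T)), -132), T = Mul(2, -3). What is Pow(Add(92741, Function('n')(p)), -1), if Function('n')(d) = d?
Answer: Rational(3, 278359) ≈ 1.0777e-5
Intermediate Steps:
T = -6
p = Rational(136, 3) (p = Mul(Rational(-1, 3), Add(Add(2, Mul(1, -6)), -132)) = Mul(Rational(-1, 3), Add(Add(2, -6), -132)) = Mul(Rational(-1, 3), Add(-4, -132)) = Mul(Rational(-1, 3), -136) = Rational(136, 3) ≈ 45.333)
Pow(Add(92741, Function('n')(p)), -1) = Pow(Add(92741, Rational(136, 3)), -1) = Pow(Rational(278359, 3), -1) = Rational(3, 278359)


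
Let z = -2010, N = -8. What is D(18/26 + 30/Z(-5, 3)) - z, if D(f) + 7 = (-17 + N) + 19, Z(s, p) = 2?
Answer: 1997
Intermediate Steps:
D(f) = -13 (D(f) = -7 + ((-17 - 8) + 19) = -7 + (-25 + 19) = -7 - 6 = -13)
D(18/26 + 30/Z(-5, 3)) - z = -13 - 1*(-2010) = -13 + 2010 = 1997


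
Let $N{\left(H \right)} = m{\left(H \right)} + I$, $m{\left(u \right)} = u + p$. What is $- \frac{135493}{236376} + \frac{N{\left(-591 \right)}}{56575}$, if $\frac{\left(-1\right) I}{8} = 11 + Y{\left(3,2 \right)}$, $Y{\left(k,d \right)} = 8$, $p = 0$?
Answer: $- \frac{7841143843}{13372972200} \approx -0.58634$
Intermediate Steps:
$m{\left(u \right)} = u$ ($m{\left(u \right)} = u + 0 = u$)
$I = -152$ ($I = - 8 \left(11 + 8\right) = \left(-8\right) 19 = -152$)
$N{\left(H \right)} = -152 + H$ ($N{\left(H \right)} = H - 152 = -152 + H$)
$- \frac{135493}{236376} + \frac{N{\left(-591 \right)}}{56575} = - \frac{135493}{236376} + \frac{-152 - 591}{56575} = \left(-135493\right) \frac{1}{236376} - \frac{743}{56575} = - \frac{135493}{236376} - \frac{743}{56575} = - \frac{7841143843}{13372972200}$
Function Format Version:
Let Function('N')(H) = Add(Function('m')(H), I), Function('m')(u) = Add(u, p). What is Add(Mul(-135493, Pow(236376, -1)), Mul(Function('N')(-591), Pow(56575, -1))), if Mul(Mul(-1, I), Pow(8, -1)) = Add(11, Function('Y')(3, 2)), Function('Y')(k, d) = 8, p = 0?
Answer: Rational(-7841143843, 13372972200) ≈ -0.58634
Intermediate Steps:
Function('m')(u) = u (Function('m')(u) = Add(u, 0) = u)
I = -152 (I = Mul(-8, Add(11, 8)) = Mul(-8, 19) = -152)
Function('N')(H) = Add(-152, H) (Function('N')(H) = Add(H, -152) = Add(-152, H))
Add(Mul(-135493, Pow(236376, -1)), Mul(Function('N')(-591), Pow(56575, -1))) = Add(Mul(-135493, Pow(236376, -1)), Mul(Add(-152, -591), Pow(56575, -1))) = Add(Mul(-135493, Rational(1, 236376)), Mul(-743, Rational(1, 56575))) = Add(Rational(-135493, 236376), Rational(-743, 56575)) = Rational(-7841143843, 13372972200)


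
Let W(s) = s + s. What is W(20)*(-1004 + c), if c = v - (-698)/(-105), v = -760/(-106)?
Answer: -44674832/1113 ≈ -40139.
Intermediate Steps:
v = 380/53 (v = -760*(-1/106) = 380/53 ≈ 7.1698)
c = 2906/5565 (c = 380/53 - (-698)/(-105) = 380/53 - (-698)*(-1)/105 = 380/53 - 1*698/105 = 380/53 - 698/105 = 2906/5565 ≈ 0.52219)
W(s) = 2*s
W(20)*(-1004 + c) = (2*20)*(-1004 + 2906/5565) = 40*(-5584354/5565) = -44674832/1113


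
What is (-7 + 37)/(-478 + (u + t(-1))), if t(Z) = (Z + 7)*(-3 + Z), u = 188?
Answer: -15/157 ≈ -0.095541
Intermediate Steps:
t(Z) = (-3 + Z)*(7 + Z) (t(Z) = (7 + Z)*(-3 + Z) = (-3 + Z)*(7 + Z))
(-7 + 37)/(-478 + (u + t(-1))) = (-7 + 37)/(-478 + (188 + (-21 + (-1)² + 4*(-1)))) = 30/(-478 + (188 + (-21 + 1 - 4))) = 30/(-478 + (188 - 24)) = 30/(-478 + 164) = 30/(-314) = 30*(-1/314) = -15/157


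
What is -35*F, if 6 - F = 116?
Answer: 3850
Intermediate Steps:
F = -110 (F = 6 - 1*116 = 6 - 116 = -110)
-35*F = -35*(-110) = 3850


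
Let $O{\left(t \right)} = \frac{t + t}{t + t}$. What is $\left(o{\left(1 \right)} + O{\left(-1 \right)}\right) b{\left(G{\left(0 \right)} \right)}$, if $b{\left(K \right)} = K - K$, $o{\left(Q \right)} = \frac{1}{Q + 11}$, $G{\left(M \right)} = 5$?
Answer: $0$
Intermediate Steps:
$o{\left(Q \right)} = \frac{1}{11 + Q}$
$b{\left(K \right)} = 0$
$O{\left(t \right)} = 1$ ($O{\left(t \right)} = \frac{2 t}{2 t} = 2 t \frac{1}{2 t} = 1$)
$\left(o{\left(1 \right)} + O{\left(-1 \right)}\right) b{\left(G{\left(0 \right)} \right)} = \left(\frac{1}{11 + 1} + 1\right) 0 = \left(\frac{1}{12} + 1\right) 0 = \frac{13}{12} \cdot 0 = 0$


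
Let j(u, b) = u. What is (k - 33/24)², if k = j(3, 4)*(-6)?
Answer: 24025/64 ≈ 375.39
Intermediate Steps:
k = -18 (k = 3*(-6) = -18)
(k - 33/24)² = (-18 - 33/24)² = (-18 - 33*1/24)² = (-18 - 11/8)² = (-155/8)² = 24025/64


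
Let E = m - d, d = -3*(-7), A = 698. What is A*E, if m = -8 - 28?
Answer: -39786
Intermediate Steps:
d = 21
m = -36
E = -57 (E = -36 - 1*21 = -36 - 21 = -57)
A*E = 698*(-57) = -39786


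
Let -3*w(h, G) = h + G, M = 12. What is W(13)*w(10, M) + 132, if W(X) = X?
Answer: 110/3 ≈ 36.667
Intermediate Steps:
w(h, G) = -G/3 - h/3 (w(h, G) = -(h + G)/3 = -(G + h)/3 = -G/3 - h/3)
W(13)*w(10, M) + 132 = 13*(-⅓*12 - ⅓*10) + 132 = 13*(-4 - 10/3) + 132 = 13*(-22/3) + 132 = -286/3 + 132 = 110/3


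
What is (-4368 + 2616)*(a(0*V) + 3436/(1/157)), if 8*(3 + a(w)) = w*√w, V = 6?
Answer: -945114648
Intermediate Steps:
a(w) = -3 + w^(3/2)/8 (a(w) = -3 + (w*√w)/8 = -3 + w^(3/2)/8)
(-4368 + 2616)*(a(0*V) + 3436/(1/157)) = (-4368 + 2616)*((-3 + (0*6)^(3/2)/8) + 3436/(1/157)) = -1752*((-3 + 0^(3/2)/8) + 3436/(1/157)) = -1752*((-3 + (⅛)*0) + 3436*157) = -1752*((-3 + 0) + 539452) = -1752*(-3 + 539452) = -1752*539449 = -945114648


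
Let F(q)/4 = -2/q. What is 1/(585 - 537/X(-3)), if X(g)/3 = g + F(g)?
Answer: 1/1122 ≈ 0.00089127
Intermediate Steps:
F(q) = -8/q (F(q) = 4*(-2/q) = -8/q)
X(g) = -24/g + 3*g (X(g) = 3*(g - 8/g) = -24/g + 3*g)
1/(585 - 537/X(-3)) = 1/(585 - 537/(-24/(-3) + 3*(-3))) = 1/(585 - 537/(-24*(-⅓) - 9)) = 1/(585 - 537/(8 - 9)) = 1/(585 - 537/(-1)) = 1/(585 - 537*(-1)) = 1/(585 + 537) = 1/1122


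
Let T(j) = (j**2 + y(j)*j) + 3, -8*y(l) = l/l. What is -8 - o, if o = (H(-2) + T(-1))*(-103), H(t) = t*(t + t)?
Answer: 9927/8 ≈ 1240.9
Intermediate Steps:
y(l) = -1/8 (y(l) = -l/(8*l) = -1/8*1 = -1/8)
T(j) = 3 + j**2 - j/8 (T(j) = (j**2 - j/8) + 3 = 3 + j**2 - j/8)
H(t) = 2*t**2 (H(t) = t*(2*t) = 2*t**2)
o = -9991/8 (o = (2*(-2)**2 + (3 + (-1)**2 - 1/8*(-1)))*(-103) = (2*4 + (3 + 1 + 1/8))*(-103) = (8 + 33/8)*(-103) = (97/8)*(-103) = -9991/8 ≈ -1248.9)
-8 - o = -8 - 1*(-9991/8) = -8 + 9991/8 = 9927/8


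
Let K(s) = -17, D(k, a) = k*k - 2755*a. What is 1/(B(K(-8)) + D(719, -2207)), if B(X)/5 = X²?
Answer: 1/6598691 ≈ 1.5155e-7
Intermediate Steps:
D(k, a) = k² - 2755*a
B(X) = 5*X²
1/(B(K(-8)) + D(719, -2207)) = 1/(5*(-17)² + (719² - 2755*(-2207))) = 1/(5*289 + (516961 + 6080285)) = 1/(1445 + 6597246) = 1/6598691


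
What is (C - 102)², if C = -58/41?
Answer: 17977600/1681 ≈ 10695.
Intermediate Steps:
C = -58/41 (C = -58*1/41 = -58/41 ≈ -1.4146)
(C - 102)² = (-58/41 - 102)² = (-4240/41)² = 17977600/1681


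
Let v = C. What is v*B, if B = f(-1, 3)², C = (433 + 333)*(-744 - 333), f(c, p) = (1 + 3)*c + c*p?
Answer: -40424118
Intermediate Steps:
f(c, p) = 4*c + c*p
C = -824982 (C = 766*(-1077) = -824982)
v = -824982
B = 49 (B = (-(4 + 3))² = (-1*7)² = (-7)² = 49)
v*B = -824982*49 = -40424118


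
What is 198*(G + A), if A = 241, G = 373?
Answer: 121572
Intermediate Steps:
198*(G + A) = 198*(373 + 241) = 198*614 = 121572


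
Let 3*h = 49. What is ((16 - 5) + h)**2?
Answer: 6724/9 ≈ 747.11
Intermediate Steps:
h = 49/3 (h = (1/3)*49 = 49/3 ≈ 16.333)
((16 - 5) + h)**2 = ((16 - 5) + 49/3)**2 = (11 + 49/3)**2 = (82/3)**2 = 6724/9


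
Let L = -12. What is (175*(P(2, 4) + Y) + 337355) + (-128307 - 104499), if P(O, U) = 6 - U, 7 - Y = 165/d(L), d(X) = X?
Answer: 434121/4 ≈ 1.0853e+5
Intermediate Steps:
Y = 83/4 (Y = 7 - 165/(-12) = 7 - 165*(-1)/12 = 7 - 1*(-55/4) = 7 + 55/4 = 83/4 ≈ 20.750)
(175*(P(2, 4) + Y) + 337355) + (-128307 - 104499) = (175*((6 - 1*4) + 83/4) + 337355) + (-128307 - 104499) = (175*((6 - 4) + 83/4) + 337355) - 232806 = (175*(2 + 83/4) + 337355) - 232806 = (175*(91/4) + 337355) - 232806 = (15925/4 + 337355) - 232806 = 1365345/4 - 232806 = 434121/4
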